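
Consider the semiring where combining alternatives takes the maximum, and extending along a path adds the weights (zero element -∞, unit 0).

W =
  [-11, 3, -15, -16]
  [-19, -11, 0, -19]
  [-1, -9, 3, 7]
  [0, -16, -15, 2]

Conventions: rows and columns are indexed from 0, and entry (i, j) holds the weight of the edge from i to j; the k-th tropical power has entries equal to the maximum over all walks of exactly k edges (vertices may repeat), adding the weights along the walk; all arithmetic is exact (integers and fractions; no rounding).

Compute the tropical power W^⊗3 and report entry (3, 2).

W^⊗2:
  [-16, -8, 3, -8]
  [-1, -9, 3, 7]
  [7, 2, 6, 10]
  [2, 3, -12, 4]
W^⊗3:
  [2, -6, 6, 10]
  [7, 2, 6, 10]
  [10, 10, 9, 13]
  [4, 5, 3, 6]
Key observation: the optimum is the walk 3->0->1->2, with weight 0 + 3 + 0 = 3.
Optimal value attained by: walk 3->0->1->2.
Answer: (W^⊗3)[3][2] = 3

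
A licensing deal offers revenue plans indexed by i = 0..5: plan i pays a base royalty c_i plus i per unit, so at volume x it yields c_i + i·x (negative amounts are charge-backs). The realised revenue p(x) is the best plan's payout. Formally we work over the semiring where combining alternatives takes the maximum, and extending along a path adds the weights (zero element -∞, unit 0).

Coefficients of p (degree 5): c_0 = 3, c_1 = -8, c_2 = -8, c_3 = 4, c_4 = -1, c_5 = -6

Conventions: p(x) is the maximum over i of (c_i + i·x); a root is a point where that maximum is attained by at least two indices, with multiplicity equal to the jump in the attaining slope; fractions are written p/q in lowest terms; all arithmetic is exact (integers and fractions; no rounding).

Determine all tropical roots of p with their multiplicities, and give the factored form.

hull edge (i=0, c=3) to (i=3, c=4): slope 1/3, span 3
hull edge (i=3, c=4) to (i=5, c=-6): slope -5, span 2
Factored form: p(x) = -6 ⊗ (x ⊕ (-1/3)) ⊗ (x ⊕ (-1/3)) ⊗ (x ⊕ (-1/3)) ⊗ (x ⊕ 5) ⊗ (x ⊕ 5)
Answer: roots = -1/3 (mult 3), 5 (mult 2)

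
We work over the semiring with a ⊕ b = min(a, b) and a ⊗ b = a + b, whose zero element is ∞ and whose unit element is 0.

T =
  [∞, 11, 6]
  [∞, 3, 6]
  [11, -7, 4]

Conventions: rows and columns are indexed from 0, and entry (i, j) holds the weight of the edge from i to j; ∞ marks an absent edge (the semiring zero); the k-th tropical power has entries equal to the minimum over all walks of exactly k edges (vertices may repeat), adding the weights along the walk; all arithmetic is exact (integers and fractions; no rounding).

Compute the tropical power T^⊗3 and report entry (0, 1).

T^⊗2:
  [17, -1, 10]
  [17, -1, 9]
  [15, -4, -1]
T^⊗3:
  [21, 2, 5]
  [20, 2, 5]
  [10, -8, 2]
Key observation: the optimum is the walk 0->2->1->1, with weight 6 + (-7) + 3 = 2.
Optimal value attained by: walk 0->2->1->1.
Answer: (T^⊗3)[0][1] = 2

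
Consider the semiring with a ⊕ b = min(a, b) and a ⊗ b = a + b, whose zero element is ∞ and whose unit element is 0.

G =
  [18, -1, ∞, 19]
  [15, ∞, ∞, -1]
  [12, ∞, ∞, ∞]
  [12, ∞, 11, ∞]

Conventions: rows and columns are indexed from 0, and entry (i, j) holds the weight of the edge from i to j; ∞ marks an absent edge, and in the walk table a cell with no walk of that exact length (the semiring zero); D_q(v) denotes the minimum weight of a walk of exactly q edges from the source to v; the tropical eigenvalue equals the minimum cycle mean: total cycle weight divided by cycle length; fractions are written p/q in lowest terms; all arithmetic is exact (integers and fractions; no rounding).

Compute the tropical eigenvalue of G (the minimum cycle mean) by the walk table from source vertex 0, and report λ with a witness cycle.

q=0: [0, ∞, ∞, ∞]
q=1: [18, -1, ∞, 19]
q=2: [14, 17, 30, -2]
q=3: [10, 13, 9, 16]
q=4: [21, 9, 27, 12]
Optimal cycle mean attained by: cycle 0->1->3->0, total (-1) + (-1) + 12, length 3.
Answer: λ = 10/3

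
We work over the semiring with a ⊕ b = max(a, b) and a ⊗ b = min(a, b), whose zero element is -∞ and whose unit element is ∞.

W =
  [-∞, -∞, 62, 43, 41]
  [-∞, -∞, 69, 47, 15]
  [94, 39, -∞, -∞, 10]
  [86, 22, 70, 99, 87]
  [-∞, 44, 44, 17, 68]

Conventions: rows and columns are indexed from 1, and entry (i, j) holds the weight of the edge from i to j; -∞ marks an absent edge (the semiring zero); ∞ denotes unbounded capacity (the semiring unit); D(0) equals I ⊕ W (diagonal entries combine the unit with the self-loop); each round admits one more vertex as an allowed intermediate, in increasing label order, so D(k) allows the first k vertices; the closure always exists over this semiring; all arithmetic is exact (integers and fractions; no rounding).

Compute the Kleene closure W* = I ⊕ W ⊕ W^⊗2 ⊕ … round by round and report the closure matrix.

D(0):
  [∞, -∞, 62, 43, 41]
  [-∞, ∞, 69, 47, 15]
  [94, 39, ∞, -∞, 10]
  [86, 22, 70, ∞, 87]
  [-∞, 44, 44, 17, ∞]
D(1):
  [∞, -∞, 62, 43, 41]
  [-∞, ∞, 69, 47, 15]
  [94, 39, ∞, 43, 41]
  [86, 22, 70, ∞, 87]
  [-∞, 44, 44, 17, ∞]
D(2):
  [∞, -∞, 62, 43, 41]
  [-∞, ∞, 69, 47, 15]
  [94, 39, ∞, 43, 41]
  [86, 22, 70, ∞, 87]
  [-∞, 44, 44, 44, ∞]
D(3):
  [∞, 39, 62, 43, 41]
  [69, ∞, 69, 47, 41]
  [94, 39, ∞, 43, 41]
  [86, 39, 70, ∞, 87]
  [44, 44, 44, 44, ∞]
D(4):
  [∞, 39, 62, 43, 43]
  [69, ∞, 69, 47, 47]
  [94, 39, ∞, 43, 43]
  [86, 39, 70, ∞, 87]
  [44, 44, 44, 44, ∞]
D(5):
  [∞, 43, 62, 43, 43]
  [69, ∞, 69, 47, 47]
  [94, 43, ∞, 43, 43]
  [86, 44, 70, ∞, 87]
  [44, 44, 44, 44, ∞]
Answer: W* = [[∞, 43, 62, 43, 43], [69, ∞, 69, 47, 47], [94, 43, ∞, 43, 43], [86, 44, 70, ∞, 87], [44, 44, 44, 44, ∞]]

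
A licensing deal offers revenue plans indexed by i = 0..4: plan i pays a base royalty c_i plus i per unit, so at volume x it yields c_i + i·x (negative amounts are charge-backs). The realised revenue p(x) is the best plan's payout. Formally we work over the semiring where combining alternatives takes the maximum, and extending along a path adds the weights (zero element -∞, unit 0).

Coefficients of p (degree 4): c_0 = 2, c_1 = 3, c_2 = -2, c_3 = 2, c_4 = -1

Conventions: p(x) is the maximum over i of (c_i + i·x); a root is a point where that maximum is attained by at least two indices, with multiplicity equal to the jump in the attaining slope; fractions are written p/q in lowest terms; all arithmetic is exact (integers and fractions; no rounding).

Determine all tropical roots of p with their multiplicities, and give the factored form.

hull edge (i=0, c=2) to (i=1, c=3): slope 1, span 1
hull edge (i=1, c=3) to (i=3, c=2): slope -1/2, span 2
hull edge (i=3, c=2) to (i=4, c=-1): slope -3, span 1
Factored form: p(x) = -1 ⊗ (x ⊕ (-1)) ⊗ (x ⊕ 1/2) ⊗ (x ⊕ 1/2) ⊗ (x ⊕ 3)
Answer: roots = -1 (mult 1), 1/2 (mult 2), 3 (mult 1)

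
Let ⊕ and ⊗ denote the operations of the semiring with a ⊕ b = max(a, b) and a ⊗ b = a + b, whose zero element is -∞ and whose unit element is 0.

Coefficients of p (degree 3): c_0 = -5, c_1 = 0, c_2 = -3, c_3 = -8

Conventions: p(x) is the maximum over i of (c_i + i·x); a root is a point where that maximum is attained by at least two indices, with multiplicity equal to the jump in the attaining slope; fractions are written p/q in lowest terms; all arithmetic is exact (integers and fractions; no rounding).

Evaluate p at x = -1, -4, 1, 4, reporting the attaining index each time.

p(-1) = max(-5+0·(-1)=-5, 0+1·(-1)=-1, -3+2·(-1)=-5, -8+3·(-1)=-11) = -1 (attained by i=1)
p(-4) = max(-5+0·(-4)=-5, 0+1·(-4)=-4, -3+2·(-4)=-11, -8+3·(-4)=-20) = -4 (attained by i=1)
p(1) = max(-5+0·1=-5, 0+1·1=1, -3+2·1=-1, -8+3·1=-5) = 1 (attained by i=1)
p(4) = max(-5+0·4=-5, 0+1·4=4, -3+2·4=5, -8+3·4=4) = 5 (attained by i=2)
Answer: p(-1) = -1; p(-4) = -4; p(1) = 1; p(4) = 5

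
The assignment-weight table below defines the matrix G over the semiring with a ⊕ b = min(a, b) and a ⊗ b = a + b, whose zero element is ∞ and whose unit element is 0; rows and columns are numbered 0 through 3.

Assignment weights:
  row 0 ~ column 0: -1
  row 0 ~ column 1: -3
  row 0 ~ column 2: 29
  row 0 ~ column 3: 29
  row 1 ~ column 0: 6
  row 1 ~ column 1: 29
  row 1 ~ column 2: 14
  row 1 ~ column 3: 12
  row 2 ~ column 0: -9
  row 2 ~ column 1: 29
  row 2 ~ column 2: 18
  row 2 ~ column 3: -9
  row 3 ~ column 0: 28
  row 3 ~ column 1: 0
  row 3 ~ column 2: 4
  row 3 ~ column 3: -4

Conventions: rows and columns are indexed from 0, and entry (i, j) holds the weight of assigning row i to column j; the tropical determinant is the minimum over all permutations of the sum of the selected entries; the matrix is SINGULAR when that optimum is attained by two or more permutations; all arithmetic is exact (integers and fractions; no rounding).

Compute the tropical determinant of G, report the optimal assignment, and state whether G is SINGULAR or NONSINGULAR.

σ = (0, 1, 2, 3): (-1) + 29 + 18 + (-4) = 42
σ = (0, 1, 3, 2): (-1) + 29 + (-9) + 4 = 23
σ = (0, 2, 1, 3): (-1) + 14 + 29 + (-4) = 38
σ = (0, 2, 3, 1): (-1) + 14 + (-9) + 0 = 4
σ = (0, 3, 1, 2): (-1) + 12 + 29 + 4 = 44
σ = (0, 3, 2, 1): (-1) + 12 + 18 + 0 = 29
σ = (1, 0, 2, 3): (-3) + 6 + 18 + (-4) = 17
σ = (1, 0, 3, 2): (-3) + 6 + (-9) + 4 = -2
σ = (1, 2, 0, 3): (-3) + 14 + (-9) + (-4) = -2
σ = (1, 2, 3, 0): (-3) + 14 + (-9) + 28 = 30
σ = (1, 3, 0, 2): (-3) + 12 + (-9) + 4 = 4
σ = (1, 3, 2, 0): (-3) + 12 + 18 + 28 = 55
σ = (2, 0, 1, 3): 29 + 6 + 29 + (-4) = 60
σ = (2, 0, 3, 1): 29 + 6 + (-9) + 0 = 26
σ = (2, 1, 0, 3): 29 + 29 + (-9) + (-4) = 45
σ = (2, 1, 3, 0): 29 + 29 + (-9) + 28 = 77
σ = (2, 3, 0, 1): 29 + 12 + (-9) + 0 = 32
σ = (2, 3, 1, 0): 29 + 12 + 29 + 28 = 98
σ = (3, 0, 1, 2): 29 + 6 + 29 + 4 = 68
σ = (3, 0, 2, 1): 29 + 6 + 18 + 0 = 53
σ = (3, 1, 0, 2): 29 + 29 + (-9) + 4 = 53
σ = (3, 1, 2, 0): 29 + 29 + 18 + 28 = 104
σ = (3, 2, 0, 1): 29 + 14 + (-9) + 0 = 34
σ = (3, 2, 1, 0): 29 + 14 + 29 + 28 = 100
Optimal value attained by: σ = (1, 0, 3, 2).
Answer: det⊕(G) = -2; verdict: SINGULAR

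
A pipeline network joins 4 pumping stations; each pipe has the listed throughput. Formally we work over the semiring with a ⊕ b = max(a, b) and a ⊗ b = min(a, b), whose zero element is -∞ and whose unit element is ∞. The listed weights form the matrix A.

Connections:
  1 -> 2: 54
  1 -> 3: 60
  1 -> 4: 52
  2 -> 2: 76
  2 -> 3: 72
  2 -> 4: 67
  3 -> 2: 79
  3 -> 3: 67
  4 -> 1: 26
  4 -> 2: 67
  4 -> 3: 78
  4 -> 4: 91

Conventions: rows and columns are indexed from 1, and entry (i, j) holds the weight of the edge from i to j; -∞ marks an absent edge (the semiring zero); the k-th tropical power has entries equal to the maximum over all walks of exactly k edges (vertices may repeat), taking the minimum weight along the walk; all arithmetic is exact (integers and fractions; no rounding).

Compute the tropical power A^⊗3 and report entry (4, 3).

A^⊗2:
  [26, 60, 60, 54]
  [26, 76, 72, 67]
  [-∞, 76, 72, 67]
  [26, 78, 78, 91]
A^⊗3:
  [26, 60, 60, 60]
  [26, 76, 72, 67]
  [26, 76, 72, 67]
  [26, 78, 78, 91]
Key observation: the optimum is the walk 4->4->4->3, with weight 91 min 91 min 78 = 78.
Optimal value attained by: walk 4->4->4->3.
Answer: (A^⊗3)[4][3] = 78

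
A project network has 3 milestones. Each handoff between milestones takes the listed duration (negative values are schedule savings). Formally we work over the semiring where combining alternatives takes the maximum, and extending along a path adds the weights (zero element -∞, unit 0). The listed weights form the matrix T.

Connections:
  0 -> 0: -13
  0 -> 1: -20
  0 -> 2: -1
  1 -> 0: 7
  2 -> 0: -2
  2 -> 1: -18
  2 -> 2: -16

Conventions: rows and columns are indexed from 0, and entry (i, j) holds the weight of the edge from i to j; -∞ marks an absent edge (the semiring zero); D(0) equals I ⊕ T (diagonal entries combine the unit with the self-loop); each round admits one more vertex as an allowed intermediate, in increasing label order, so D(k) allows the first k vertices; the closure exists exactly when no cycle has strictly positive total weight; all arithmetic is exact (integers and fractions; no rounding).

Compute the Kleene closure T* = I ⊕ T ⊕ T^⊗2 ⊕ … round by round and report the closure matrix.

D(0):
  [0, -20, -1]
  [7, 0, -∞]
  [-2, -18, 0]
D(1):
  [0, -20, -1]
  [7, 0, 6]
  [-2, -18, 0]
D(2):
  [0, -20, -1]
  [7, 0, 6]
  [-2, -18, 0]
D(3):
  [0, -19, -1]
  [7, 0, 6]
  [-2, -18, 0]
Answer: T* = [[0, -19, -1], [7, 0, 6], [-2, -18, 0]]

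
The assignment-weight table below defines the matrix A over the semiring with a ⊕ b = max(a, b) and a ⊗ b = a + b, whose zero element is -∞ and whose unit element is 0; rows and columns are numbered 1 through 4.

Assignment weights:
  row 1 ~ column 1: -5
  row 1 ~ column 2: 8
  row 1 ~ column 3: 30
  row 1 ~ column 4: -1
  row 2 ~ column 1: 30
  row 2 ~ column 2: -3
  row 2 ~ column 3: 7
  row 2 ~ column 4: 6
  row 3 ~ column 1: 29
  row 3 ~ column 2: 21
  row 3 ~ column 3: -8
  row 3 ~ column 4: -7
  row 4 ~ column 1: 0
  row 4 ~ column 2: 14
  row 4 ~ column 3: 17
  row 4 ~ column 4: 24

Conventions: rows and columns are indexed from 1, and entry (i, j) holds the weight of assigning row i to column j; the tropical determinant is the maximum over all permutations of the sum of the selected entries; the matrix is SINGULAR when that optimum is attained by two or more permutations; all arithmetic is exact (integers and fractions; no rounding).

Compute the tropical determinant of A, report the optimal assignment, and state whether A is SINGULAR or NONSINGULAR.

σ = (1, 2, 3, 4): (-5) + (-3) + (-8) + 24 = 8
σ = (1, 2, 4, 3): (-5) + (-3) + (-7) + 17 = 2
σ = (1, 3, 2, 4): (-5) + 7 + 21 + 24 = 47
σ = (1, 3, 4, 2): (-5) + 7 + (-7) + 14 = 9
σ = (1, 4, 2, 3): (-5) + 6 + 21 + 17 = 39
σ = (1, 4, 3, 2): (-5) + 6 + (-8) + 14 = 7
σ = (2, 1, 3, 4): 8 + 30 + (-8) + 24 = 54
σ = (2, 1, 4, 3): 8 + 30 + (-7) + 17 = 48
σ = (2, 3, 1, 4): 8 + 7 + 29 + 24 = 68
σ = (2, 3, 4, 1): 8 + 7 + (-7) + 0 = 8
σ = (2, 4, 1, 3): 8 + 6 + 29 + 17 = 60
σ = (2, 4, 3, 1): 8 + 6 + (-8) + 0 = 6
σ = (3, 1, 2, 4): 30 + 30 + 21 + 24 = 105
σ = (3, 1, 4, 2): 30 + 30 + (-7) + 14 = 67
σ = (3, 2, 1, 4): 30 + (-3) + 29 + 24 = 80
σ = (3, 2, 4, 1): 30 + (-3) + (-7) + 0 = 20
σ = (3, 4, 1, 2): 30 + 6 + 29 + 14 = 79
σ = (3, 4, 2, 1): 30 + 6 + 21 + 0 = 57
σ = (4, 1, 2, 3): (-1) + 30 + 21 + 17 = 67
σ = (4, 1, 3, 2): (-1) + 30 + (-8) + 14 = 35
σ = (4, 2, 1, 3): (-1) + (-3) + 29 + 17 = 42
σ = (4, 2, 3, 1): (-1) + (-3) + (-8) + 0 = -12
σ = (4, 3, 1, 2): (-1) + 7 + 29 + 14 = 49
σ = (4, 3, 2, 1): (-1) + 7 + 21 + 0 = 27
Optimal value attained by: σ = (3, 1, 2, 4).
Answer: det⊕(A) = 105; verdict: NONSINGULAR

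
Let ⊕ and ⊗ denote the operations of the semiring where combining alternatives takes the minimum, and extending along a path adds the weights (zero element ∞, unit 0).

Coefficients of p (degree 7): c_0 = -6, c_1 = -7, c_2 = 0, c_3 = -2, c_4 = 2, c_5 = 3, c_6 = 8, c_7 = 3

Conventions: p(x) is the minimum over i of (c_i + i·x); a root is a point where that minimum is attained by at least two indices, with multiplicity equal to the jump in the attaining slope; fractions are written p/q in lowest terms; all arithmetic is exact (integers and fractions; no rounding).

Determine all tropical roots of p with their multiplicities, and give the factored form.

hull edge (i=0, c=-6) to (i=1, c=-7): slope -1, span 1
hull edge (i=1, c=-7) to (i=7, c=3): slope 5/3, span 6
Factored form: p(x) = 3 ⊗ (x ⊕ (-5/3)) ⊗ (x ⊕ (-5/3)) ⊗ (x ⊕ (-5/3)) ⊗ (x ⊕ (-5/3)) ⊗ (x ⊕ (-5/3)) ⊗ (x ⊕ (-5/3)) ⊗ (x ⊕ 1)
Answer: roots = -5/3 (mult 6), 1 (mult 1)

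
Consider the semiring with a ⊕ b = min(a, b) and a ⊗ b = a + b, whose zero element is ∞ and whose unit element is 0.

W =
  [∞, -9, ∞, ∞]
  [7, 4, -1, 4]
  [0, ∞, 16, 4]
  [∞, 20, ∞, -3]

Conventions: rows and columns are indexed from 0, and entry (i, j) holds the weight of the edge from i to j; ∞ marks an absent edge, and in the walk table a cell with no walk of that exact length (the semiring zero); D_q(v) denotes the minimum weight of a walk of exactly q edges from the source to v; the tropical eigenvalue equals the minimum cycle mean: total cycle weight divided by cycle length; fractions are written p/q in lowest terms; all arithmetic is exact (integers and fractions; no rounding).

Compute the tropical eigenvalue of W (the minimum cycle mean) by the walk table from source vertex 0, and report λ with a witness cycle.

q=0: [0, ∞, ∞, ∞]
q=1: [∞, -9, ∞, ∞]
q=2: [-2, -5, -10, -5]
q=3: [-10, -11, -6, -8]
q=4: [-6, -19, -12, -11]
Optimal cycle mean attained by: cycle 0->1->2->0, total (-9) + (-1) + 0, length 3.
Answer: λ = -10/3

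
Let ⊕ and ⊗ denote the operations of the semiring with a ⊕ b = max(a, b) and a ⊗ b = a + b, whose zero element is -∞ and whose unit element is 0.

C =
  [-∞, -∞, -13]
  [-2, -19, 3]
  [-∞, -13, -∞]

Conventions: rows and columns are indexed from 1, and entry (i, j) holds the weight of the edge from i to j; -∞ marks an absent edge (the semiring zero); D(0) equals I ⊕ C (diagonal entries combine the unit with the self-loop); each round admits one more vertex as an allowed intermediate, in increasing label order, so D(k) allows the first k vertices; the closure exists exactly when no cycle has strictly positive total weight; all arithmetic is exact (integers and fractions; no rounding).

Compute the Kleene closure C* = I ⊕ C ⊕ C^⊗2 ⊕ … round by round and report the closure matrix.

D(0):
  [0, -∞, -13]
  [-2, 0, 3]
  [-∞, -13, 0]
D(1):
  [0, -∞, -13]
  [-2, 0, 3]
  [-∞, -13, 0]
D(2):
  [0, -∞, -13]
  [-2, 0, 3]
  [-15, -13, 0]
D(3):
  [0, -26, -13]
  [-2, 0, 3]
  [-15, -13, 0]
Answer: C* = [[0, -26, -13], [-2, 0, 3], [-15, -13, 0]]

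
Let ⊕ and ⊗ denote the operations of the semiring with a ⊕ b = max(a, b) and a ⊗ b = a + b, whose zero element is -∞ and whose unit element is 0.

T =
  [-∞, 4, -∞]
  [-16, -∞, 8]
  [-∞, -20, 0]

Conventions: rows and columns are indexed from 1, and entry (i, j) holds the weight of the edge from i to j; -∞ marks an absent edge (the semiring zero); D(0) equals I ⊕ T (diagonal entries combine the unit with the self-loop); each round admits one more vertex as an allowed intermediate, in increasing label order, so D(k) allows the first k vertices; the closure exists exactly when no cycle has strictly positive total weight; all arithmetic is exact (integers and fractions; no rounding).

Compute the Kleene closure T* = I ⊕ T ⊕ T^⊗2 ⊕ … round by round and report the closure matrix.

D(0):
  [0, 4, -∞]
  [-16, 0, 8]
  [-∞, -20, 0]
D(1):
  [0, 4, -∞]
  [-16, 0, 8]
  [-∞, -20, 0]
D(2):
  [0, 4, 12]
  [-16, 0, 8]
  [-36, -20, 0]
D(3):
  [0, 4, 12]
  [-16, 0, 8]
  [-36, -20, 0]
Answer: T* = [[0, 4, 12], [-16, 0, 8], [-36, -20, 0]]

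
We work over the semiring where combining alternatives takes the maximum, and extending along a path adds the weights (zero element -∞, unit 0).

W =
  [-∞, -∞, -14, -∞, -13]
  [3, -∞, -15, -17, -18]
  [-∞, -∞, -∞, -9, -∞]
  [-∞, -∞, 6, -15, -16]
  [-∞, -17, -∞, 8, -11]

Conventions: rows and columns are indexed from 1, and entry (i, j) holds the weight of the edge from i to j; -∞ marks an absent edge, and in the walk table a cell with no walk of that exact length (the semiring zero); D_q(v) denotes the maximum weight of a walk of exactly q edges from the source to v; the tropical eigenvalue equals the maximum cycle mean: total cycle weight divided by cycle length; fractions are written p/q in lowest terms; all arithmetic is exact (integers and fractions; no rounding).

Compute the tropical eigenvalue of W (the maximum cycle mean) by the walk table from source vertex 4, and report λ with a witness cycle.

q=0: [-∞, -∞, -∞, 0, -∞]
q=1: [-∞, -∞, 6, -15, -16]
q=2: [-∞, -33, -9, -3, -27]
q=3: [-30, -44, 3, -18, -19]
q=4: [-41, -36, -12, -6, -30]
q=5: [-33, -47, 0, -21, -22]
Optimal cycle mean attained by: cycle 3->4->3, total (-9) + 6, length 2.
Answer: λ = -3/2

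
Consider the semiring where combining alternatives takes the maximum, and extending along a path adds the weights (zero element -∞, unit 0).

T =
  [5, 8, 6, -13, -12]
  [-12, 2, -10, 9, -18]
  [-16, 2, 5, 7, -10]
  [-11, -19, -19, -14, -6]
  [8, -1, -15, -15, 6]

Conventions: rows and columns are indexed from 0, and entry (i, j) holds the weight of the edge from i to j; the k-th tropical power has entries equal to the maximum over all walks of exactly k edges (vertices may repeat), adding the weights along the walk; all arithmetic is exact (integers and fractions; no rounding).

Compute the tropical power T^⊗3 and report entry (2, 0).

T^⊗2:
  [10, 13, 11, 17, -4]
  [-2, 4, -5, 11, 3]
  [-2, 7, 10, 12, 1]
  [2, -3, -5, -10, 0]
  [14, 16, 14, 8, 12]
T^⊗3:
  [15, 18, 16, 22, 11]
  [11, 6, 4, 13, 9]
  [9, 12, 15, 17, 7]
  [8, 10, 8, 6, 6]
  [20, 22, 20, 25, 18]
Key observation: the optimum is the walk 2->3->4->0, with weight 7 + (-6) + 8 = 9.
Optimal value attained by: walk 2->3->4->0.
Answer: (T^⊗3)[2][0] = 9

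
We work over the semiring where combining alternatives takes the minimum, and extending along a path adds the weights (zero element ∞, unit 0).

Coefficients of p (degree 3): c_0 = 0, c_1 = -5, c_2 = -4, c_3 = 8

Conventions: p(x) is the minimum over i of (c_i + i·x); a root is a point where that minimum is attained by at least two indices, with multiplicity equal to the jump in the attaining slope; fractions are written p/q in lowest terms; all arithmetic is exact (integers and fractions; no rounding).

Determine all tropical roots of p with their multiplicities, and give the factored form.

hull edge (i=0, c=0) to (i=1, c=-5): slope -5, span 1
hull edge (i=1, c=-5) to (i=2, c=-4): slope 1, span 1
hull edge (i=2, c=-4) to (i=3, c=8): slope 12, span 1
Factored form: p(x) = 8 ⊗ (x ⊕ (-12)) ⊗ (x ⊕ (-1)) ⊗ (x ⊕ 5)
Answer: roots = -12 (mult 1), -1 (mult 1), 5 (mult 1)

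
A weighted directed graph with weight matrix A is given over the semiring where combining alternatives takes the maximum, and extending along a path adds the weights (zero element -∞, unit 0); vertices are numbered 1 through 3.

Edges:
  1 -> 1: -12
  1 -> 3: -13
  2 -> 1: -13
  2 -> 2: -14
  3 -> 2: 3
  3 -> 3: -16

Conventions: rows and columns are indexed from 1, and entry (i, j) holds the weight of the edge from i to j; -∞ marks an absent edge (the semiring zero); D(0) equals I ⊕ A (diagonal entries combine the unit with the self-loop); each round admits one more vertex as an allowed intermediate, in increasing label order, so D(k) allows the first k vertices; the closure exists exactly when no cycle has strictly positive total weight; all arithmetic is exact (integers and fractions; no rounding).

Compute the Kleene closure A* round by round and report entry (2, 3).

D(0):
  [0, -∞, -13]
  [-13, 0, -∞]
  [-∞, 3, 0]
D(1):
  [0, -∞, -13]
  [-13, 0, -26]
  [-∞, 3, 0]
D(2):
  [0, -∞, -13]
  [-13, 0, -26]
  [-10, 3, 0]
D(3):
  [0, -10, -13]
  [-13, 0, -26]
  [-10, 3, 0]
Answer: A*[2][3] = -26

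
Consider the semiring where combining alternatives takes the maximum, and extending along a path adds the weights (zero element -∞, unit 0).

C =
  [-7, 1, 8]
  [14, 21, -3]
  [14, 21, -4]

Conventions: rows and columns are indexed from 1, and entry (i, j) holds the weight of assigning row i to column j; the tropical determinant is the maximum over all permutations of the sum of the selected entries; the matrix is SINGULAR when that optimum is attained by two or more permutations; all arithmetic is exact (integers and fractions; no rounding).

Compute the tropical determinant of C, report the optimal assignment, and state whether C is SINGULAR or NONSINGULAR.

σ = (1, 2, 3): (-7) + 21 + (-4) = 10
σ = (1, 3, 2): (-7) + (-3) + 21 = 11
σ = (2, 1, 3): 1 + 14 + (-4) = 11
σ = (2, 3, 1): 1 + (-3) + 14 = 12
σ = (3, 1, 2): 8 + 14 + 21 = 43
σ = (3, 2, 1): 8 + 21 + 14 = 43
Optimal value attained by: σ = (3, 1, 2).
Answer: det⊕(C) = 43; verdict: SINGULAR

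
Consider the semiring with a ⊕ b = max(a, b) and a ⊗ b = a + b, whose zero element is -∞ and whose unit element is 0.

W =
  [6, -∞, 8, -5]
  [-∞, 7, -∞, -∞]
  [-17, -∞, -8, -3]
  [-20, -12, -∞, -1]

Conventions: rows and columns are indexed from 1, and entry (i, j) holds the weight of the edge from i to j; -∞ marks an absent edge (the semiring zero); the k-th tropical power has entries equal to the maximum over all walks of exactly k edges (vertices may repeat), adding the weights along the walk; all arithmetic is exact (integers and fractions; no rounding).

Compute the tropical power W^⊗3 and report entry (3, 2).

W^⊗2:
  [12, -17, 14, 5]
  [-∞, 14, -∞, -∞]
  [-11, -15, -9, -4]
  [-14, -5, -12, -2]
W^⊗3:
  [18, -7, 20, 11]
  [-∞, 21, -∞, -∞]
  [-5, -8, -3, -5]
  [-8, 2, -6, -3]
Key observation: the optimum is the walk 3->4->2->2, with weight (-3) + (-12) + 7 = -8.
Optimal value attained by: walk 3->4->2->2.
Answer: (W^⊗3)[3][2] = -8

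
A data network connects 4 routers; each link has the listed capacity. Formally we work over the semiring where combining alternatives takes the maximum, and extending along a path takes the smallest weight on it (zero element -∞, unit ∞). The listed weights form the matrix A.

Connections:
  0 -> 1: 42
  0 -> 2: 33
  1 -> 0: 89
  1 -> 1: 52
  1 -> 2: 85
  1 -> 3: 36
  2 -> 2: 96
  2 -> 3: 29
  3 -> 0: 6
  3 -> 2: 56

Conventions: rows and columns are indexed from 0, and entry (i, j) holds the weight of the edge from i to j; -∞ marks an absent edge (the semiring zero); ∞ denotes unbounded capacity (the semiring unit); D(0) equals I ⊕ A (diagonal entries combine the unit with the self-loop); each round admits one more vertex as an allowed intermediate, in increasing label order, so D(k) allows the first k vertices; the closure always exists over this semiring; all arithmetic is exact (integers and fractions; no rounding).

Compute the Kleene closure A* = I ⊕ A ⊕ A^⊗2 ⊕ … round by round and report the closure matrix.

D(0):
  [∞, 42, 33, -∞]
  [89, ∞, 85, 36]
  [-∞, -∞, ∞, 29]
  [6, -∞, 56, ∞]
D(1):
  [∞, 42, 33, -∞]
  [89, ∞, 85, 36]
  [-∞, -∞, ∞, 29]
  [6, 6, 56, ∞]
D(2):
  [∞, 42, 42, 36]
  [89, ∞, 85, 36]
  [-∞, -∞, ∞, 29]
  [6, 6, 56, ∞]
D(3):
  [∞, 42, 42, 36]
  [89, ∞, 85, 36]
  [-∞, -∞, ∞, 29]
  [6, 6, 56, ∞]
D(4):
  [∞, 42, 42, 36]
  [89, ∞, 85, 36]
  [6, 6, ∞, 29]
  [6, 6, 56, ∞]
Answer: A* = [[∞, 42, 42, 36], [89, ∞, 85, 36], [6, 6, ∞, 29], [6, 6, 56, ∞]]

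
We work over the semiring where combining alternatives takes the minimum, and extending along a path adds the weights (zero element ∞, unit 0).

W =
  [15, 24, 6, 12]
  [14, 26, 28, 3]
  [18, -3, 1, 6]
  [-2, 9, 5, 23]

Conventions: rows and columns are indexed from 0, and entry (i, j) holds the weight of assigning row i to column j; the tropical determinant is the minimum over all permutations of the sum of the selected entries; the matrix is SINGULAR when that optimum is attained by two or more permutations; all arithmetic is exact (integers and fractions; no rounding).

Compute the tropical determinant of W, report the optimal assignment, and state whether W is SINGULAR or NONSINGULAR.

σ = (0, 1, 2, 3): 15 + 26 + 1 + 23 = 65
σ = (0, 1, 3, 2): 15 + 26 + 6 + 5 = 52
σ = (0, 2, 1, 3): 15 + 28 + (-3) + 23 = 63
σ = (0, 2, 3, 1): 15 + 28 + 6 + 9 = 58
σ = (0, 3, 1, 2): 15 + 3 + (-3) + 5 = 20
σ = (0, 3, 2, 1): 15 + 3 + 1 + 9 = 28
σ = (1, 0, 2, 3): 24 + 14 + 1 + 23 = 62
σ = (1, 0, 3, 2): 24 + 14 + 6 + 5 = 49
σ = (1, 2, 0, 3): 24 + 28 + 18 + 23 = 93
σ = (1, 2, 3, 0): 24 + 28 + 6 + (-2) = 56
σ = (1, 3, 0, 2): 24 + 3 + 18 + 5 = 50
σ = (1, 3, 2, 0): 24 + 3 + 1 + (-2) = 26
σ = (2, 0, 1, 3): 6 + 14 + (-3) + 23 = 40
σ = (2, 0, 3, 1): 6 + 14 + 6 + 9 = 35
σ = (2, 1, 0, 3): 6 + 26 + 18 + 23 = 73
σ = (2, 1, 3, 0): 6 + 26 + 6 + (-2) = 36
σ = (2, 3, 0, 1): 6 + 3 + 18 + 9 = 36
σ = (2, 3, 1, 0): 6 + 3 + (-3) + (-2) = 4
σ = (3, 0, 1, 2): 12 + 14 + (-3) + 5 = 28
σ = (3, 0, 2, 1): 12 + 14 + 1 + 9 = 36
σ = (3, 1, 0, 2): 12 + 26 + 18 + 5 = 61
σ = (3, 1, 2, 0): 12 + 26 + 1 + (-2) = 37
σ = (3, 2, 0, 1): 12 + 28 + 18 + 9 = 67
σ = (3, 2, 1, 0): 12 + 28 + (-3) + (-2) = 35
Optimal value attained by: σ = (2, 3, 1, 0).
Answer: det⊕(W) = 4; verdict: NONSINGULAR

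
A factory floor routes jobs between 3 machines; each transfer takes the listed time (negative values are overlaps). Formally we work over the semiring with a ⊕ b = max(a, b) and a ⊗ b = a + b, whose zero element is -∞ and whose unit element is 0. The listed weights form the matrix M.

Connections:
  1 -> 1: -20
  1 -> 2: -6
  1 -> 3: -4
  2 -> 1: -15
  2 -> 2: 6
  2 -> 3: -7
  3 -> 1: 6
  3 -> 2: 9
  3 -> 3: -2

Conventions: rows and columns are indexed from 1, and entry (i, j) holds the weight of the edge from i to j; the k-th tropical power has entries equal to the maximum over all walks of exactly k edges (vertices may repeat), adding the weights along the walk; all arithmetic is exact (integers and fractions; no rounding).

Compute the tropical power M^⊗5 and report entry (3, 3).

M^⊗2:
  [2, 5, -6]
  [-1, 12, -1]
  [4, 15, 2]
M^⊗3:
  [0, 11, -2]
  [5, 18, 5]
  [8, 21, 8]
M^⊗4:
  [4, 17, 4]
  [11, 24, 11]
  [14, 27, 14]
M^⊗5:
  [10, 23, 10]
  [17, 30, 17]
  [20, 33, 20]
Key observation: the optimum is the walk 3->2->2->2->2->3, with weight 9 + 6 + 6 + 6 + (-7) = 20.
Optimal value attained by: walk 3->2->2->2->2->3.
Answer: (M^⊗5)[3][3] = 20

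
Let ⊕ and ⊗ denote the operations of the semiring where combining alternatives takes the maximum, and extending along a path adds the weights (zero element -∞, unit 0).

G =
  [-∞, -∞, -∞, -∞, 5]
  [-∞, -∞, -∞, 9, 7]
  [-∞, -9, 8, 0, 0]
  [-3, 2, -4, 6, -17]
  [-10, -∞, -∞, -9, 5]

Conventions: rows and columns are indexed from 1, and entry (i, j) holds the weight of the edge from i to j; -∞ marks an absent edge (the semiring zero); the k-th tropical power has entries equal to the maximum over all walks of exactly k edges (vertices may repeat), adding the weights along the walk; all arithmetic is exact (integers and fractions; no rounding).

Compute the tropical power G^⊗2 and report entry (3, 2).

G^⊗2:
  [-5, -∞, -∞, -4, 10]
  [6, 11, 5, 15, 12]
  [-3, 2, 16, 8, 8]
  [3, 8, 4, 12, 9]
  [-5, -7, -13, -3, 10]
Key observation: the optimum is the walk 3->4->2, with weight 0 + 2 = 2.
Optimal value attained by: walk 3->4->2.
Answer: (G^⊗2)[3][2] = 2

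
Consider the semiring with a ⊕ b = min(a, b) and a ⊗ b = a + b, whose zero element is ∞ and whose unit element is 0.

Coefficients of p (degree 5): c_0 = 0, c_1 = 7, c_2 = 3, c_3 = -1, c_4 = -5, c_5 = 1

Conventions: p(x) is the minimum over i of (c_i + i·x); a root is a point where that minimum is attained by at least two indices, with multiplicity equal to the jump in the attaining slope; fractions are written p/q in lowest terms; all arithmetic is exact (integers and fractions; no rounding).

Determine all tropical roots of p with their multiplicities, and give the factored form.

hull edge (i=0, c=0) to (i=4, c=-5): slope -5/4, span 4
hull edge (i=4, c=-5) to (i=5, c=1): slope 6, span 1
Factored form: p(x) = 1 ⊗ (x ⊕ (-6)) ⊗ (x ⊕ 5/4) ⊗ (x ⊕ 5/4) ⊗ (x ⊕ 5/4) ⊗ (x ⊕ 5/4)
Answer: roots = -6 (mult 1), 5/4 (mult 4)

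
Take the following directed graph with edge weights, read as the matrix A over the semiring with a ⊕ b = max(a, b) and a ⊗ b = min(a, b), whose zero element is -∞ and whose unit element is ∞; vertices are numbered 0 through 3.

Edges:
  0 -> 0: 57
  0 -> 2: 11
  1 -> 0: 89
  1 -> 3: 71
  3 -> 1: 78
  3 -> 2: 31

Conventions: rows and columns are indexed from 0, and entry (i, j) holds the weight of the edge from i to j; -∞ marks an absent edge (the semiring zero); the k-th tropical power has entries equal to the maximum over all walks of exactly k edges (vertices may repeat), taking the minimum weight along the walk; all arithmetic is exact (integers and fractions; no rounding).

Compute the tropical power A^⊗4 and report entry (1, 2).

A^⊗2:
  [57, -∞, 11, -∞]
  [57, 71, 31, -∞]
  [-∞, -∞, -∞, -∞]
  [78, -∞, -∞, 71]
A^⊗3:
  [57, -∞, 11, -∞]
  [71, -∞, 11, 71]
  [-∞, -∞, -∞, -∞]
  [57, 71, 31, -∞]
A^⊗4:
  [57, -∞, 11, -∞]
  [57, 71, 31, -∞]
  [-∞, -∞, -∞, -∞]
  [71, -∞, 11, 71]
Key observation: the optimum is the walk 1->3->1->3->2, with weight 71 min 78 min 71 min 31 = 31.
Optimal value attained by: walk 1->3->1->3->2.
Answer: (A^⊗4)[1][2] = 31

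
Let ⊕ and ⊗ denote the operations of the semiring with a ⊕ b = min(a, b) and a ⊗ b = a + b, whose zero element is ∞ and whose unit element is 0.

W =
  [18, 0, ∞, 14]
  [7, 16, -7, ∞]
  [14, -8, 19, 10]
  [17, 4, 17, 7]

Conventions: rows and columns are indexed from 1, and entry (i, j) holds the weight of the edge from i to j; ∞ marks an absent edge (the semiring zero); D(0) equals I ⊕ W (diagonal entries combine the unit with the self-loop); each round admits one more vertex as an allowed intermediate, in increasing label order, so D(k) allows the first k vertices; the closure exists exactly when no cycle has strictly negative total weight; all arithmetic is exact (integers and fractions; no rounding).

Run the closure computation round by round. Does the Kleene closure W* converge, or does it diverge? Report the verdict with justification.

D(0):
  [0, 0, ∞, 14]
  [7, 0, -7, ∞]
  [14, -8, 0, 10]
  [17, 4, 17, 0]
D(1):
  [0, 0, ∞, 14]
  [7, 0, -7, 21]
  [14, -8, 0, 10]
  [17, 4, 17, 0]
Detection: at round 2, diagonal entry (3, 3) turns strictly negative.
Key observation: the cycle 3->2->3 has total weight (-8) + (-7), which is strictly negative.
Answer: DIVERGES — negative cycle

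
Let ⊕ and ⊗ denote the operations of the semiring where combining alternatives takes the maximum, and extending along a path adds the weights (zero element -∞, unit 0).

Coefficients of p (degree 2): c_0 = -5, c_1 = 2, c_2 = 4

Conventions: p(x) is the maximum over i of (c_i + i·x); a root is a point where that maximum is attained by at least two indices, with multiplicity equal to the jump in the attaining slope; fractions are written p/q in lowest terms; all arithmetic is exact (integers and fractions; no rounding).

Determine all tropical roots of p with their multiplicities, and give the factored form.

hull edge (i=0, c=-5) to (i=1, c=2): slope 7, span 1
hull edge (i=1, c=2) to (i=2, c=4): slope 2, span 1
Factored form: p(x) = 4 ⊗ (x ⊕ (-7)) ⊗ (x ⊕ (-2))
Answer: roots = -7 (mult 1), -2 (mult 1)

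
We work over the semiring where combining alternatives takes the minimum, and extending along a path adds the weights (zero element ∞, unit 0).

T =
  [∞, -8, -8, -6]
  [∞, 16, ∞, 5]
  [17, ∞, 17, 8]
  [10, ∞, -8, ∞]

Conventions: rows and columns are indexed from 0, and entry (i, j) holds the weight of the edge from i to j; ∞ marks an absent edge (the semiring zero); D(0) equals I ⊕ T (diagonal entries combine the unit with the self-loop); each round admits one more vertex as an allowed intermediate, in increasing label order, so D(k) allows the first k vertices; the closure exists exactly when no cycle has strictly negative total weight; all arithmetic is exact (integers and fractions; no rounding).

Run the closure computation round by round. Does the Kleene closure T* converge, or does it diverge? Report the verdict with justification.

D(0):
  [0, -8, -8, -6]
  [∞, 0, ∞, 5]
  [17, ∞, 0, 8]
  [10, ∞, -8, 0]
D(1):
  [0, -8, -8, -6]
  [∞, 0, ∞, 5]
  [17, 9, 0, 8]
  [10, 2, -8, 0]
D(2):
  [0, -8, -8, -6]
  [∞, 0, ∞, 5]
  [17, 9, 0, 8]
  [10, 2, -8, 0]
D(3):
  [0, -8, -8, -6]
  [∞, 0, ∞, 5]
  [17, 9, 0, 8]
  [9, 1, -8, 0]
D(4):
  [0, -8, -14, -6]
  [14, 0, -3, 5]
  [17, 9, 0, 8]
  [9, 1, -8, 0]
Key observation: every diagonal entry stays at the unit through all rounds, so no improving cycle exists.
Answer: CONVERGES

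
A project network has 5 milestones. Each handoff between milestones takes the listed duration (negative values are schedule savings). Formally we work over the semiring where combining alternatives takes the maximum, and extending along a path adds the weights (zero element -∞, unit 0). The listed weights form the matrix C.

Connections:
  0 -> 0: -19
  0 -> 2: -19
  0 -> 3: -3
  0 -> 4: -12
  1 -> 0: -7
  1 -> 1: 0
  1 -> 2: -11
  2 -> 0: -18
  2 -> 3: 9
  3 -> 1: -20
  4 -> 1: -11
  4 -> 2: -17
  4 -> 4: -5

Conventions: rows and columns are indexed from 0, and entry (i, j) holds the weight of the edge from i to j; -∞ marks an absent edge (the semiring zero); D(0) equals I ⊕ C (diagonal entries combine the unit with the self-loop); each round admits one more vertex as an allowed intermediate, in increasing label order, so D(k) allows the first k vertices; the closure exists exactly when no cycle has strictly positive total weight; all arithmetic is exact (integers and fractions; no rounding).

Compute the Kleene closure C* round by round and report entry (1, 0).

D(0):
  [0, -∞, -19, -3, -12]
  [-7, 0, -11, -∞, -∞]
  [-18, -∞, 0, 9, -∞]
  [-∞, -20, -∞, 0, -∞]
  [-∞, -11, -17, -∞, 0]
D(1):
  [0, -∞, -19, -3, -12]
  [-7, 0, -11, -10, -19]
  [-18, -∞, 0, 9, -30]
  [-∞, -20, -∞, 0, -∞]
  [-∞, -11, -17, -∞, 0]
D(2):
  [0, -∞, -19, -3, -12]
  [-7, 0, -11, -10, -19]
  [-18, -∞, 0, 9, -30]
  [-27, -20, -31, 0, -39]
  [-18, -11, -17, -21, 0]
D(3):
  [0, -∞, -19, -3, -12]
  [-7, 0, -11, -2, -19]
  [-18, -∞, 0, 9, -30]
  [-27, -20, -31, 0, -39]
  [-18, -11, -17, -8, 0]
D(4):
  [0, -23, -19, -3, -12]
  [-7, 0, -11, -2, -19]
  [-18, -11, 0, 9, -30]
  [-27, -20, -31, 0, -39]
  [-18, -11, -17, -8, 0]
D(5):
  [0, -23, -19, -3, -12]
  [-7, 0, -11, -2, -19]
  [-18, -11, 0, 9, -30]
  [-27, -20, -31, 0, -39]
  [-18, -11, -17, -8, 0]
Answer: C*[1][0] = -7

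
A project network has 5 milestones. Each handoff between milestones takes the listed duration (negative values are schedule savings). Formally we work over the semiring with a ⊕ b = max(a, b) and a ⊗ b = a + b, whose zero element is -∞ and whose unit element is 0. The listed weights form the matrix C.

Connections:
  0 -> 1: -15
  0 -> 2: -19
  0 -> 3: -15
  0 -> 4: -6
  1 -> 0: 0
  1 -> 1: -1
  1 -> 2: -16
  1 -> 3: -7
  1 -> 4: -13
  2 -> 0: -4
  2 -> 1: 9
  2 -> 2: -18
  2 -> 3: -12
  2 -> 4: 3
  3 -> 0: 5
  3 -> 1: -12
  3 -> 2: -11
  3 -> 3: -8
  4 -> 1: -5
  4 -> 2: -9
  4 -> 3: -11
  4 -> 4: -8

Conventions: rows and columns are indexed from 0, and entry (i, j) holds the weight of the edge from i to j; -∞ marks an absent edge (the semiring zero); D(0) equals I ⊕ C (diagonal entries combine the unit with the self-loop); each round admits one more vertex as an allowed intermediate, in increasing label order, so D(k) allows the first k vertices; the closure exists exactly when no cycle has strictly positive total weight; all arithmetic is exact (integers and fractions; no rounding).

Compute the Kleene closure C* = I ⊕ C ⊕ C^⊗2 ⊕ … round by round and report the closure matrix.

D(0):
  [0, -15, -19, -15, -6]
  [0, 0, -16, -7, -13]
  [-4, 9, 0, -12, 3]
  [5, -12, -11, 0, -∞]
  [-∞, -5, -9, -11, 0]
D(1):
  [0, -15, -19, -15, -6]
  [0, 0, -16, -7, -6]
  [-4, 9, 0, -12, 3]
  [5, -10, -11, 0, -1]
  [-∞, -5, -9, -11, 0]
D(2):
  [0, -15, -19, -15, -6]
  [0, 0, -16, -7, -6]
  [9, 9, 0, 2, 3]
  [5, -10, -11, 0, -1]
  [-5, -5, -9, -11, 0]
D(3):
  [0, -10, -19, -15, -6]
  [0, 0, -16, -7, -6]
  [9, 9, 0, 2, 3]
  [5, -2, -11, 0, -1]
  [0, 0, -9, -7, 0]
D(4):
  [0, -10, -19, -15, -6]
  [0, 0, -16, -7, -6]
  [9, 9, 0, 2, 3]
  [5, -2, -11, 0, -1]
  [0, 0, -9, -7, 0]
D(5):
  [0, -6, -15, -13, -6]
  [0, 0, -15, -7, -6]
  [9, 9, 0, 2, 3]
  [5, -1, -10, 0, -1]
  [0, 0, -9, -7, 0]
Answer: C* = [[0, -6, -15, -13, -6], [0, 0, -15, -7, -6], [9, 9, 0, 2, 3], [5, -1, -10, 0, -1], [0, 0, -9, -7, 0]]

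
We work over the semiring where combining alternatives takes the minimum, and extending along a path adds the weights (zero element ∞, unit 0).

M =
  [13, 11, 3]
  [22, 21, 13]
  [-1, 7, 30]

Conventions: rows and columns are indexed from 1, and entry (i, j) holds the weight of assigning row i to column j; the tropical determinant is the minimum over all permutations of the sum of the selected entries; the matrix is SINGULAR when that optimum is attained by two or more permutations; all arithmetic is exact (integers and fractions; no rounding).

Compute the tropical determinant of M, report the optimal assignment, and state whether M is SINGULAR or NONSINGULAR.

σ = (1, 2, 3): 13 + 21 + 30 = 64
σ = (1, 3, 2): 13 + 13 + 7 = 33
σ = (2, 1, 3): 11 + 22 + 30 = 63
σ = (2, 3, 1): 11 + 13 + (-1) = 23
σ = (3, 1, 2): 3 + 22 + 7 = 32
σ = (3, 2, 1): 3 + 21 + (-1) = 23
Optimal value attained by: σ = (2, 3, 1).
Answer: det⊕(M) = 23; verdict: SINGULAR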